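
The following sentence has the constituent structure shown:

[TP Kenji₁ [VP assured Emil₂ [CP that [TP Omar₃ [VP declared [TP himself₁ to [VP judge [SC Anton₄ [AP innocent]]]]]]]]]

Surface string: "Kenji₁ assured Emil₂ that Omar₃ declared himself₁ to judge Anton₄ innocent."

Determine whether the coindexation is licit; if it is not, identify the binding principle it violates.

The two coindexed NPs are *Kenji₁* and *himself₁*.
*himself₁* is an anaphor. Principle A requires it to be bound within its binding domain — the embedded TP, whose subject is Omar₃.
Within that domain it is c-commanded by *Omar₃*, which does not share its index.
*Kenji₁* does c-command the anaphor, but from outside its binding domain.
The anaphor is unbound in its domain → Principle A violation.

Principle A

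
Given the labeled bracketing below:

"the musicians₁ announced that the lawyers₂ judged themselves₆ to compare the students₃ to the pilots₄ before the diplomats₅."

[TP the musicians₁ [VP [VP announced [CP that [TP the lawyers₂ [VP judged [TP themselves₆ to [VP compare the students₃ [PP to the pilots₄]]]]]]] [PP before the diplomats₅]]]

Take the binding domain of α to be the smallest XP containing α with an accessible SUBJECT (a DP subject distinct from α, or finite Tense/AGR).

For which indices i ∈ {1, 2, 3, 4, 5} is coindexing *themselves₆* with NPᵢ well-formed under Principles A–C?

{2}

*themselves* is an anaphor, so Principle A applies: it must be bound in its binding domain.
Binding domain of *themselves₆*: the embedded TP, whose subject is the lawyers₂.
*the musicians₁* c-commands the anaphor but is outside its binding domain → cannot satisfy Principle A.
*the lawyers₂* c-commands the anaphor within its binding domain → licit binder.
*the students₃* does not c-command the anaphor → cannot bind it.
*the pilots₄* does not c-command the anaphor → cannot bind it.
*the diplomats₅* does not c-command the anaphor → cannot bind it.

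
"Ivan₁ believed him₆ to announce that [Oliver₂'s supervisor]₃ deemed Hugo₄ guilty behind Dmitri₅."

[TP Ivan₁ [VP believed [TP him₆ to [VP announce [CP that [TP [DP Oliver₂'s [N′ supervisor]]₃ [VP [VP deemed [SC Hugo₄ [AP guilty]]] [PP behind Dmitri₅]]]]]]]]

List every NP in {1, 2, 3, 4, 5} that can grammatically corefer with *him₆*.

none

*him* is a pronoun, so Principle B applies: it must be free in its binding domain.
Binding domain of *him₆*: the matrix TP, whose subject is Ivan₁.
*Ivan₁* c-commands the pronoun within its binding domain → coindexation would violate Principle B.
*Oliver₂*: the pronoun c-commands this R-expression → coindexation would violate Principle C on *Oliver₂*.
*[Oliver₂'s supervisor]₃*: the pronoun c-commands this R-expression → coindexation would violate Principle C on *[Oliver₂'s supervisor]₃*.
*Hugo₄*: the pronoun c-commands this R-expression → coindexation would violate Principle C on *Hugo₄*.
*Dmitri₅*: the pronoun c-commands this R-expression → coindexation would violate Principle C on *Dmitri₅*.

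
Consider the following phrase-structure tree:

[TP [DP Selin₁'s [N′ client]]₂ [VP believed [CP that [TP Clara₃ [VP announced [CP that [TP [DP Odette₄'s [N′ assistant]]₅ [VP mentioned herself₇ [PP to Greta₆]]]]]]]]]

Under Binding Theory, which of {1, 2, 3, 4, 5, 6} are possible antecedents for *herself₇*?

{5}

*herself* is an anaphor, so Principle A applies: it must be bound in its binding domain.
Binding domain of *herself₇*: the embedded TP, whose subject is [Odette₄'s assistant]₅.
*Selin₁* does not c-command the anaphor → cannot bind it.
*[Selin₁'s client]₂* c-commands the anaphor but is outside its binding domain → cannot satisfy Principle A.
*Clara₃* c-commands the anaphor but is outside its binding domain → cannot satisfy Principle A.
*Odette₄* does not c-command the anaphor → cannot bind it.
*[Odette₄'s assistant]₅* c-commands the anaphor within its binding domain → licit binder.
*Greta₆* does not c-command the anaphor → cannot bind it.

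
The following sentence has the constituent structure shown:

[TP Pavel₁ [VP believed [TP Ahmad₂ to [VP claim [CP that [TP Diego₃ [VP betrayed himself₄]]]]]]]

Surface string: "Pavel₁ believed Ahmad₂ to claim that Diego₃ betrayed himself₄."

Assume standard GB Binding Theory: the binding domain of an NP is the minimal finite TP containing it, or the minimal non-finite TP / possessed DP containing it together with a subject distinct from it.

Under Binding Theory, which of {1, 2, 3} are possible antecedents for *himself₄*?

{3}

*himself* is an anaphor, so Principle A applies: it must be bound in its binding domain.
Binding domain of *himself₄*: the embedded TP, whose subject is Diego₃.
*Pavel₁* c-commands the anaphor but is outside its binding domain → cannot satisfy Principle A.
*Ahmad₂* c-commands the anaphor but is outside its binding domain → cannot satisfy Principle A.
*Diego₃* c-commands the anaphor within its binding domain → licit binder.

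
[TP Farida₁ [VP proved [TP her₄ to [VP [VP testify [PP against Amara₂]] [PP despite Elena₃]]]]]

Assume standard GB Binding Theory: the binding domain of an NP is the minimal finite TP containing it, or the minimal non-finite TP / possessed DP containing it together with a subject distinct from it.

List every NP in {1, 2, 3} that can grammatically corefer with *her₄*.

none

*her* is a pronoun, so Principle B applies: it must be free in its binding domain.
Binding domain of *her₄*: the matrix TP, whose subject is Farida₁.
*Farida₁* c-commands the pronoun within its binding domain → coindexation would violate Principle B.
*Amara₂*: the pronoun c-commands this R-expression → coindexation would violate Principle C on *Amara₂*.
*Elena₃*: the pronoun c-commands this R-expression → coindexation would violate Principle C on *Elena₃*.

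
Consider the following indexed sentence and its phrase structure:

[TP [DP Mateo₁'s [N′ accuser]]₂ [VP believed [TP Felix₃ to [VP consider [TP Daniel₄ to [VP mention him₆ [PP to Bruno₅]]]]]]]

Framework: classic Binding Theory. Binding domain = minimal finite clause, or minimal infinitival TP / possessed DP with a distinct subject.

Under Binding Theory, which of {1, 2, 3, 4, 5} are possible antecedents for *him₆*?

{1, 2, 3}

*him* is a pronoun, so Principle B applies: it must be free in its binding domain.
Binding domain of *him₆*: the embedded TP, whose subject is Daniel₄.
*Mateo₁* and the pronoun do not c-command one another → neither Principle B nor Principle C is at stake; coindexation permitted.
*[Mateo₁'s accuser]₂* c-commands the pronoun but from outside its binding domain, and is not c-commanded by it → coindexation permitted.
*Felix₃* c-commands the pronoun but from outside its binding domain, and is not c-commanded by it → coindexation permitted.
*Daniel₄* c-commands the pronoun within its binding domain → coindexation would violate Principle B.
*Bruno₅*: the pronoun c-commands this R-expression → coindexation would violate Principle C on *Bruno₅*.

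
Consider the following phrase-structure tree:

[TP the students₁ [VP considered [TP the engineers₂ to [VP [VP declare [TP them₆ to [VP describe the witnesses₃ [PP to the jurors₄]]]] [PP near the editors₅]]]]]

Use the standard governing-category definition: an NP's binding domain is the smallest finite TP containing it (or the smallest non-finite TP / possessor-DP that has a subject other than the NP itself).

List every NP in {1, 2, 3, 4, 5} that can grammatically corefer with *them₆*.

*them* is a pronoun, so Principle B applies: it must be free in its binding domain.
Binding domain of *them₆*: the embedded TP, whose subject is the engineers₂.
*the students₁* c-commands the pronoun but from outside its binding domain, and is not c-commanded by it → coindexation permitted.
*the engineers₂* c-commands the pronoun within its binding domain → coindexation would violate Principle B.
*the witnesses₃*: the pronoun c-commands this R-expression → coindexation would violate Principle C on *the witnesses₃*.
*the jurors₄*: the pronoun c-commands this R-expression → coindexation would violate Principle C on *the jurors₄*.
*the editors₅* and the pronoun do not c-command one another → neither Principle B nor Principle C is at stake; coindexation permitted.

{1, 5}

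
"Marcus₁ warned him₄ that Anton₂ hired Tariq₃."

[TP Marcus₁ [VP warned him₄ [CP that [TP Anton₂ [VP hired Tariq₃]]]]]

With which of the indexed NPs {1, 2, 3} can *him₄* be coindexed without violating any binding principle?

*him* is a pronoun, so Principle B applies: it must be free in its binding domain.
Binding domain of *him₄*: the matrix TP, whose subject is Marcus₁.
*Marcus₁* c-commands the pronoun within its binding domain → coindexation would violate Principle B.
*Anton₂*: the pronoun c-commands this R-expression → coindexation would violate Principle C on *Anton₂*.
*Tariq₃*: the pronoun c-commands this R-expression → coindexation would violate Principle C on *Tariq₃*.

none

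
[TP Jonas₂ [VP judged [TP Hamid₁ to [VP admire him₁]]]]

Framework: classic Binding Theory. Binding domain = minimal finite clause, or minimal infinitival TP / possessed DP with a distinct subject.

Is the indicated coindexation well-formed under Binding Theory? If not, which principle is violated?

The two coindexed NPs are *Hamid₁* and *him₁*.
*him₁* is a pronoun. Its binding domain is the embedded TP, whose subject is Hamid₁.
*Hamid₁* c-commands it within that domain and carries the same index.
The pronoun is locally bound → Principle B violation.

Principle B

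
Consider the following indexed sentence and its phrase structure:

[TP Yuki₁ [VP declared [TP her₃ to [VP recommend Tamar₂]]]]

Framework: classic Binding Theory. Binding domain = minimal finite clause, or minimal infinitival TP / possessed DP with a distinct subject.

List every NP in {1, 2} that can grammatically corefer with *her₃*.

*her* is a pronoun, so Principle B applies: it must be free in its binding domain.
Binding domain of *her₃*: the matrix TP, whose subject is Yuki₁.
*Yuki₁* c-commands the pronoun within its binding domain → coindexation would violate Principle B.
*Tamar₂*: the pronoun c-commands this R-expression → coindexation would violate Principle C on *Tamar₂*.

none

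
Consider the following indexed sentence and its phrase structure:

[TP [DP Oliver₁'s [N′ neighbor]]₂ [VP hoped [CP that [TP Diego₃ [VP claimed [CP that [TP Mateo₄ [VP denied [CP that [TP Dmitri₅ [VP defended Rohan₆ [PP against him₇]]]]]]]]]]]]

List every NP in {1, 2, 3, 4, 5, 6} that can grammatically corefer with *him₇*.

{1, 2, 3, 4}

*him* is a pronoun, so Principle B applies: it must be free in its binding domain.
Binding domain of *him₇*: the embedded TP, whose subject is Dmitri₅.
*Oliver₁* and the pronoun do not c-command one another → neither Principle B nor Principle C is at stake; coindexation permitted.
*[Oliver₁'s neighbor]₂* c-commands the pronoun but from outside its binding domain, and is not c-commanded by it → coindexation permitted.
*Diego₃* c-commands the pronoun but from outside its binding domain, and is not c-commanded by it → coindexation permitted.
*Mateo₄* c-commands the pronoun but from outside its binding domain, and is not c-commanded by it → coindexation permitted.
*Dmitri₅* c-commands the pronoun within its binding domain → coindexation would violate Principle B.
*Rohan₆* c-commands the pronoun within its binding domain → coindexation would violate Principle B.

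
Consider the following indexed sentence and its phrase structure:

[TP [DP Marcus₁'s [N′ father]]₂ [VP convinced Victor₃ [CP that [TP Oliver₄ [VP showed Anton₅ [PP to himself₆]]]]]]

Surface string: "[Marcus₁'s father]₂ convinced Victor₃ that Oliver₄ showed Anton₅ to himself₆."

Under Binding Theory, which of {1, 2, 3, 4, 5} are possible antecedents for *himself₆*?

*himself* is an anaphor, so Principle A applies: it must be bound in its binding domain.
Binding domain of *himself₆*: the embedded TP, whose subject is Oliver₄.
*Marcus₁* does not c-command the anaphor → cannot bind it.
*[Marcus₁'s father]₂* c-commands the anaphor but is outside its binding domain → cannot satisfy Principle A.
*Victor₃* c-commands the anaphor but is outside its binding domain → cannot satisfy Principle A.
*Oliver₄* c-commands the anaphor within its binding domain → licit binder.
*Anton₅* c-commands the anaphor within its binding domain → licit binder.

{4, 5}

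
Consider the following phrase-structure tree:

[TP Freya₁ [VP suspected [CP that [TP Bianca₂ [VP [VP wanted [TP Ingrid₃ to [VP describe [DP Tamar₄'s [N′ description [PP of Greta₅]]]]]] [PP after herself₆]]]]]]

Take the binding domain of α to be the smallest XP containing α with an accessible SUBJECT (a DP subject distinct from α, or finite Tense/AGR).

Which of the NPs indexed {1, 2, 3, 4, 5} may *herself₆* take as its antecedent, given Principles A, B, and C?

*herself* is an anaphor, so Principle A applies: it must be bound in its binding domain.
Binding domain of *herself₆*: the embedded TP, whose subject is Bianca₂.
*Freya₁* c-commands the anaphor but is outside its binding domain → cannot satisfy Principle A.
*Bianca₂* c-commands the anaphor within its binding domain → licit binder.
*Ingrid₃* does not c-command the anaphor → cannot bind it.
*Tamar₄* does not c-command the anaphor → cannot bind it.
*Greta₅* does not c-command the anaphor → cannot bind it.

{2}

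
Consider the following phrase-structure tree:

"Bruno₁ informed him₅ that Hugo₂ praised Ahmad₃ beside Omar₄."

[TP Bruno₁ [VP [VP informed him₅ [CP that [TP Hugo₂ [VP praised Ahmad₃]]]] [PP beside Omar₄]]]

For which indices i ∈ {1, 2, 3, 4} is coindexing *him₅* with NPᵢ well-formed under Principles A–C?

*him* is a pronoun, so Principle B applies: it must be free in its binding domain.
Binding domain of *him₅*: the matrix TP, whose subject is Bruno₁.
*Bruno₁* c-commands the pronoun within its binding domain → coindexation would violate Principle B.
*Hugo₂*: the pronoun c-commands this R-expression → coindexation would violate Principle C on *Hugo₂*.
*Ahmad₃*: the pronoun c-commands this R-expression → coindexation would violate Principle C on *Ahmad₃*.
*Omar₄* and the pronoun do not c-command one another → neither Principle B nor Principle C is at stake; coindexation permitted.

{4}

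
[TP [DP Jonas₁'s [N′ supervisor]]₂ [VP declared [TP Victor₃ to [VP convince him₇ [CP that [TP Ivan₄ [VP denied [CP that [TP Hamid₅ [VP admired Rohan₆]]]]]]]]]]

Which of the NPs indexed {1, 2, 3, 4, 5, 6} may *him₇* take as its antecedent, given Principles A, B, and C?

{1, 2}

*him* is a pronoun, so Principle B applies: it must be free in its binding domain.
Binding domain of *him₇*: the embedded TP, whose subject is Victor₃.
*Jonas₁* and the pronoun do not c-command one another → neither Principle B nor Principle C is at stake; coindexation permitted.
*[Jonas₁'s supervisor]₂* c-commands the pronoun but from outside its binding domain, and is not c-commanded by it → coindexation permitted.
*Victor₃* c-commands the pronoun within its binding domain → coindexation would violate Principle B.
*Ivan₄*: the pronoun c-commands this R-expression → coindexation would violate Principle C on *Ivan₄*.
*Hamid₅*: the pronoun c-commands this R-expression → coindexation would violate Principle C on *Hamid₅*.
*Rohan₆*: the pronoun c-commands this R-expression → coindexation would violate Principle C on *Rohan₆*.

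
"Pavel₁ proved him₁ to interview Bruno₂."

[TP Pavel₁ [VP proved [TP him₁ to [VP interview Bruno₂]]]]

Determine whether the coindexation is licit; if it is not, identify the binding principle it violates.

The two coindexed NPs are *Pavel₁* and *him₁*.
*him₁* is a pronoun. Its binding domain is the matrix TP, whose subject is Pavel₁.
*Pavel₁* c-commands it within that domain and carries the same index.
The pronoun is locally bound → Principle B violation.

Principle B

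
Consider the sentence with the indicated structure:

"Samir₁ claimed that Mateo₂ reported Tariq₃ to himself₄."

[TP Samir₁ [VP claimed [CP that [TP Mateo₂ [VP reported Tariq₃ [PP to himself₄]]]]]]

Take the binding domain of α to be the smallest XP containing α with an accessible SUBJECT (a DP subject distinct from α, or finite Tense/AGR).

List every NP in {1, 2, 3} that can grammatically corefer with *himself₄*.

{2, 3}

*himself* is an anaphor, so Principle A applies: it must be bound in its binding domain.
Binding domain of *himself₄*: the embedded TP, whose subject is Mateo₂.
*Samir₁* c-commands the anaphor but is outside its binding domain → cannot satisfy Principle A.
*Mateo₂* c-commands the anaphor within its binding domain → licit binder.
*Tariq₃* c-commands the anaphor within its binding domain → licit binder.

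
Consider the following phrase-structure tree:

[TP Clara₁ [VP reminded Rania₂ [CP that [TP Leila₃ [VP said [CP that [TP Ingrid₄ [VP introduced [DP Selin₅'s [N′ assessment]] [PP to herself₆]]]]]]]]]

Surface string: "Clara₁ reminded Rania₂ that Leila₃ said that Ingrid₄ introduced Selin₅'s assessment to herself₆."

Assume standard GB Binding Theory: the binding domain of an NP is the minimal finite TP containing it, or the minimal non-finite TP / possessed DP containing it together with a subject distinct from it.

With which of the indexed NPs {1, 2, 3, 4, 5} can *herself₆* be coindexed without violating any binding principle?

{4}

*herself* is an anaphor, so Principle A applies: it must be bound in its binding domain.
Binding domain of *herself₆*: the embedded TP, whose subject is Ingrid₄.
*Clara₁* c-commands the anaphor but is outside its binding domain → cannot satisfy Principle A.
*Rania₂* c-commands the anaphor but is outside its binding domain → cannot satisfy Principle A.
*Leila₃* c-commands the anaphor but is outside its binding domain → cannot satisfy Principle A.
*Ingrid₄* c-commands the anaphor within its binding domain → licit binder.
*Selin₅* does not c-command the anaphor → cannot bind it.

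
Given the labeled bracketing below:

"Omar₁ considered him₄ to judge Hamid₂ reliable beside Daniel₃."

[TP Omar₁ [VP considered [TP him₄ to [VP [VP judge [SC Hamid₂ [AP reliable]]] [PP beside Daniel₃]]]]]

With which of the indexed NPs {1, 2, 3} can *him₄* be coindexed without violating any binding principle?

none

*him* is a pronoun, so Principle B applies: it must be free in its binding domain.
Binding domain of *him₄*: the matrix TP, whose subject is Omar₁.
*Omar₁* c-commands the pronoun within its binding domain → coindexation would violate Principle B.
*Hamid₂*: the pronoun c-commands this R-expression → coindexation would violate Principle C on *Hamid₂*.
*Daniel₃*: the pronoun c-commands this R-expression → coindexation would violate Principle C on *Daniel₃*.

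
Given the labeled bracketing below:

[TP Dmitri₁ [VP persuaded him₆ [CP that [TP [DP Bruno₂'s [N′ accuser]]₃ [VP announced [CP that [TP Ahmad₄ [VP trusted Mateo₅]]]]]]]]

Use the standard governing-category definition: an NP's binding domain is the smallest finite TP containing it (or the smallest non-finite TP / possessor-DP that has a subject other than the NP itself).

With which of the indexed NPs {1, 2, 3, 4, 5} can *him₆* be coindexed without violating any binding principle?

*him* is a pronoun, so Principle B applies: it must be free in its binding domain.
Binding domain of *him₆*: the matrix TP, whose subject is Dmitri₁.
*Dmitri₁* c-commands the pronoun within its binding domain → coindexation would violate Principle B.
*Bruno₂*: the pronoun c-commands this R-expression → coindexation would violate Principle C on *Bruno₂*.
*[Bruno₂'s accuser]₃*: the pronoun c-commands this R-expression → coindexation would violate Principle C on *[Bruno₂'s accuser]₃*.
*Ahmad₄*: the pronoun c-commands this R-expression → coindexation would violate Principle C on *Ahmad₄*.
*Mateo₅*: the pronoun c-commands this R-expression → coindexation would violate Principle C on *Mateo₅*.

none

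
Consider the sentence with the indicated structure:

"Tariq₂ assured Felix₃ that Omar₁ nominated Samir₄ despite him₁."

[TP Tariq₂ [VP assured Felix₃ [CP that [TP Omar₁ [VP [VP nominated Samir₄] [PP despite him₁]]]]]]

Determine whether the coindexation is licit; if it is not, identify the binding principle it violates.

The two coindexed NPs are *Omar₁* and *him₁*.
*him₁* is a pronoun. Its binding domain is the embedded TP, whose subject is Omar₁.
*Omar₁* c-commands it within that domain and carries the same index.
The pronoun is locally bound → Principle B violation.

Principle B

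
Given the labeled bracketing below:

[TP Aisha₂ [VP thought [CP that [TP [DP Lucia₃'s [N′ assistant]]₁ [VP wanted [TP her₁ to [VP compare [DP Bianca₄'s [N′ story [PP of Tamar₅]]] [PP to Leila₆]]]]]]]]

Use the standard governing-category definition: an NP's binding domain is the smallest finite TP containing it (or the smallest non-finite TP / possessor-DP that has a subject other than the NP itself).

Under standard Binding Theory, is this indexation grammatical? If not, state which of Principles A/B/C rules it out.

The two coindexed NPs are *[Lucia₃'s assistant]₁* and *her₁*.
*her₁* is a pronoun. Its binding domain is the embedded TP, whose subject is [Lucia₃'s assistant]₁.
*[Lucia₃'s assistant]₁* c-commands it within that domain and carries the same index.
The pronoun is locally bound → Principle B violation.

Principle B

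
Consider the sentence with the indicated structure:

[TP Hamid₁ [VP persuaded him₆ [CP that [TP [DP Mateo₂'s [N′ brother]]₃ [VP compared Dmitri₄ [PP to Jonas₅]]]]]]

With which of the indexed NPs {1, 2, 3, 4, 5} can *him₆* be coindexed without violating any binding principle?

none

*him* is a pronoun, so Principle B applies: it must be free in its binding domain.
Binding domain of *him₆*: the matrix TP, whose subject is Hamid₁.
*Hamid₁* c-commands the pronoun within its binding domain → coindexation would violate Principle B.
*Mateo₂*: the pronoun c-commands this R-expression → coindexation would violate Principle C on *Mateo₂*.
*[Mateo₂'s brother]₃*: the pronoun c-commands this R-expression → coindexation would violate Principle C on *[Mateo₂'s brother]₃*.
*Dmitri₄*: the pronoun c-commands this R-expression → coindexation would violate Principle C on *Dmitri₄*.
*Jonas₅*: the pronoun c-commands this R-expression → coindexation would violate Principle C on *Jonas₅*.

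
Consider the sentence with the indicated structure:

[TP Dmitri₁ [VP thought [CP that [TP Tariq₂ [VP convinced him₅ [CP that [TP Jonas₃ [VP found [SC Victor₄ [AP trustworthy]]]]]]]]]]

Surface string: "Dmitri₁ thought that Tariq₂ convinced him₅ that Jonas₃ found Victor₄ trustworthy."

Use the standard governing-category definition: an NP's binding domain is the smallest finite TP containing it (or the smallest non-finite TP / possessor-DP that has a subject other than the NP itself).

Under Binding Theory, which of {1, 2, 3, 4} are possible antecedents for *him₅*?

{1}

*him* is a pronoun, so Principle B applies: it must be free in its binding domain.
Binding domain of *him₅*: the embedded TP, whose subject is Tariq₂.
*Dmitri₁* c-commands the pronoun but from outside its binding domain, and is not c-commanded by it → coindexation permitted.
*Tariq₂* c-commands the pronoun within its binding domain → coindexation would violate Principle B.
*Jonas₃*: the pronoun c-commands this R-expression → coindexation would violate Principle C on *Jonas₃*.
*Victor₄*: the pronoun c-commands this R-expression → coindexation would violate Principle C on *Victor₄*.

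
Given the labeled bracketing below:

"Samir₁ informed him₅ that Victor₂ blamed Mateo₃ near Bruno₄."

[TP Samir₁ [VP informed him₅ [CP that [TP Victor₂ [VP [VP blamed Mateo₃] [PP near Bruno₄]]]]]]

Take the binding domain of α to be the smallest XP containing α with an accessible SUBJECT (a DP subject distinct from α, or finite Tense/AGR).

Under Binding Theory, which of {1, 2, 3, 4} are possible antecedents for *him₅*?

none

*him* is a pronoun, so Principle B applies: it must be free in its binding domain.
Binding domain of *him₅*: the matrix TP, whose subject is Samir₁.
*Samir₁* c-commands the pronoun within its binding domain → coindexation would violate Principle B.
*Victor₂*: the pronoun c-commands this R-expression → coindexation would violate Principle C on *Victor₂*.
*Mateo₃*: the pronoun c-commands this R-expression → coindexation would violate Principle C on *Mateo₃*.
*Bruno₄*: the pronoun c-commands this R-expression → coindexation would violate Principle C on *Bruno₄*.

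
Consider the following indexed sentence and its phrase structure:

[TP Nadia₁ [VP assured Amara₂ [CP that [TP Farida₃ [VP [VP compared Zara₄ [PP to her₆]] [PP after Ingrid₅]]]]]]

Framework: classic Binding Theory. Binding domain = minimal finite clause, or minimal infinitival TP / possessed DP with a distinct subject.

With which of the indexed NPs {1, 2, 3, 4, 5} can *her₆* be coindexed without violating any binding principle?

*her* is a pronoun, so Principle B applies: it must be free in its binding domain.
Binding domain of *her₆*: the embedded TP, whose subject is Farida₃.
*Nadia₁* c-commands the pronoun but from outside its binding domain, and is not c-commanded by it → coindexation permitted.
*Amara₂* c-commands the pronoun but from outside its binding domain, and is not c-commanded by it → coindexation permitted.
*Farida₃* c-commands the pronoun within its binding domain → coindexation would violate Principle B.
*Zara₄* c-commands the pronoun within its binding domain → coindexation would violate Principle B.
*Ingrid₅* and the pronoun do not c-command one another → neither Principle B nor Principle C is at stake; coindexation permitted.

{1, 2, 5}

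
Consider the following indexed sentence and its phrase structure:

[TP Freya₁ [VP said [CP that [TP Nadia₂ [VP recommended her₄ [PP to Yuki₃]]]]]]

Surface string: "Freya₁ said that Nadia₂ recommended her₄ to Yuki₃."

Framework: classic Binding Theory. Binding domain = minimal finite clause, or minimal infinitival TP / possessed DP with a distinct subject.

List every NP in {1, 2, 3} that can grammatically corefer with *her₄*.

{1}

*her* is a pronoun, so Principle B applies: it must be free in its binding domain.
Binding domain of *her₄*: the embedded TP, whose subject is Nadia₂.
*Freya₁* c-commands the pronoun but from outside its binding domain, and is not c-commanded by it → coindexation permitted.
*Nadia₂* c-commands the pronoun within its binding domain → coindexation would violate Principle B.
*Yuki₃*: the pronoun c-commands this R-expression → coindexation would violate Principle C on *Yuki₃*.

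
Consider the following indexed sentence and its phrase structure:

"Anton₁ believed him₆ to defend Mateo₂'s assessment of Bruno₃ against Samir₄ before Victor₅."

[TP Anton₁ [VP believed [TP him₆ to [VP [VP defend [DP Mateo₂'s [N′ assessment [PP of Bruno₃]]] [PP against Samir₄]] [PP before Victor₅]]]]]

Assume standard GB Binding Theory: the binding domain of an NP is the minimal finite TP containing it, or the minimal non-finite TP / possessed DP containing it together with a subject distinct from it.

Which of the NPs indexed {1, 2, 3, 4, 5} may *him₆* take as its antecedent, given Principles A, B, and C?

none

*him* is a pronoun, so Principle B applies: it must be free in its binding domain.
Binding domain of *him₆*: the matrix TP, whose subject is Anton₁.
*Anton₁* c-commands the pronoun within its binding domain → coindexation would violate Principle B.
*Mateo₂*: the pronoun c-commands this R-expression → coindexation would violate Principle C on *Mateo₂*.
*Bruno₃*: the pronoun c-commands this R-expression → coindexation would violate Principle C on *Bruno₃*.
*Samir₄*: the pronoun c-commands this R-expression → coindexation would violate Principle C on *Samir₄*.
*Victor₅*: the pronoun c-commands this R-expression → coindexation would violate Principle C on *Victor₅*.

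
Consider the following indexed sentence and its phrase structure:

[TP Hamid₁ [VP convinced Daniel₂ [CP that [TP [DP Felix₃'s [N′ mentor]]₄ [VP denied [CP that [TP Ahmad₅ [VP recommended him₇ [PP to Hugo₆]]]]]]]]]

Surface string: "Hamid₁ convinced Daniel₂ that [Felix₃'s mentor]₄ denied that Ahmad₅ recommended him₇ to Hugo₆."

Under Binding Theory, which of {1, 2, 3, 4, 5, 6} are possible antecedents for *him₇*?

{1, 2, 3, 4}

*him* is a pronoun, so Principle B applies: it must be free in its binding domain.
Binding domain of *him₇*: the embedded TP, whose subject is Ahmad₅.
*Hamid₁* c-commands the pronoun but from outside its binding domain, and is not c-commanded by it → coindexation permitted.
*Daniel₂* c-commands the pronoun but from outside its binding domain, and is not c-commanded by it → coindexation permitted.
*Felix₃* and the pronoun do not c-command one another → neither Principle B nor Principle C is at stake; coindexation permitted.
*[Felix₃'s mentor]₄* c-commands the pronoun but from outside its binding domain, and is not c-commanded by it → coindexation permitted.
*Ahmad₅* c-commands the pronoun within its binding domain → coindexation would violate Principle B.
*Hugo₆*: the pronoun c-commands this R-expression → coindexation would violate Principle C on *Hugo₆*.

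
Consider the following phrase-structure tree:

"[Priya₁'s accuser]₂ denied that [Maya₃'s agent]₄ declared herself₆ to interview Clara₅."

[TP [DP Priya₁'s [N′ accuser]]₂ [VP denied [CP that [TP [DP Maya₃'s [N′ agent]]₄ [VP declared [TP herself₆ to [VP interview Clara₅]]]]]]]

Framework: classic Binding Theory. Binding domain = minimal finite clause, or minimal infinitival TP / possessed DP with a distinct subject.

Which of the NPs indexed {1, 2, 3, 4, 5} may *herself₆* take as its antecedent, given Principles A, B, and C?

*herself* is an anaphor, so Principle A applies: it must be bound in its binding domain.
Binding domain of *herself₆*: the embedded TP, whose subject is [Maya₃'s agent]₄.
*Priya₁* does not c-command the anaphor → cannot bind it.
*[Priya₁'s accuser]₂* c-commands the anaphor but is outside its binding domain → cannot satisfy Principle A.
*Maya₃* does not c-command the anaphor → cannot bind it.
*[Maya₃'s agent]₄* c-commands the anaphor within its binding domain → licit binder.
*Clara₅* does not c-command the anaphor → cannot bind it.

{4}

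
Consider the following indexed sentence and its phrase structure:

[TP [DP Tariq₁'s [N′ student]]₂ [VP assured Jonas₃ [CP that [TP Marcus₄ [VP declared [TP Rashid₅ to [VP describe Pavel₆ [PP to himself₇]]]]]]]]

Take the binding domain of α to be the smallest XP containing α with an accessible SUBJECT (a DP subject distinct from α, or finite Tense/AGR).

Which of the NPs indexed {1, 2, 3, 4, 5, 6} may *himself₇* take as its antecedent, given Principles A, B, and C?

*himself* is an anaphor, so Principle A applies: it must be bound in its binding domain.
Binding domain of *himself₇*: the embedded TP, whose subject is Rashid₅.
*Tariq₁* does not c-command the anaphor → cannot bind it.
*[Tariq₁'s student]₂* c-commands the anaphor but is outside its binding domain → cannot satisfy Principle A.
*Jonas₃* c-commands the anaphor but is outside its binding domain → cannot satisfy Principle A.
*Marcus₄* c-commands the anaphor but is outside its binding domain → cannot satisfy Principle A.
*Rashid₅* c-commands the anaphor within its binding domain → licit binder.
*Pavel₆* c-commands the anaphor within its binding domain → licit binder.

{5, 6}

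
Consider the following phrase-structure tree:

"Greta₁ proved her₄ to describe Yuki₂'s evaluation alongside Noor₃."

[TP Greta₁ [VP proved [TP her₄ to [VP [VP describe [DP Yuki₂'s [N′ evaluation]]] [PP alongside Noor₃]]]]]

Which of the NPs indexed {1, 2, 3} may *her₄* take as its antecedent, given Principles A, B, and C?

*her* is a pronoun, so Principle B applies: it must be free in its binding domain.
Binding domain of *her₄*: the matrix TP, whose subject is Greta₁.
*Greta₁* c-commands the pronoun within its binding domain → coindexation would violate Principle B.
*Yuki₂*: the pronoun c-commands this R-expression → coindexation would violate Principle C on *Yuki₂*.
*Noor₃*: the pronoun c-commands this R-expression → coindexation would violate Principle C on *Noor₃*.

none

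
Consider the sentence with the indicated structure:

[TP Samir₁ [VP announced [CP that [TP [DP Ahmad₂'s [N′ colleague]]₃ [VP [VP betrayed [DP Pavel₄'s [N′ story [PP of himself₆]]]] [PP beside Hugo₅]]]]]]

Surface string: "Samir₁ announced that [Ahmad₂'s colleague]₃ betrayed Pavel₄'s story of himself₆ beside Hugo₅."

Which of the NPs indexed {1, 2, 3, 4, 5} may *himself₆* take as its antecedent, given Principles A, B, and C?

*himself* is an anaphor, so Principle A applies: it must be bound in its binding domain.
Binding domain of *himself₆*: the possessed DP, whose subject is Pavel₄.
*Samir₁* c-commands the anaphor but is outside its binding domain → cannot satisfy Principle A.
*Ahmad₂* does not c-command the anaphor → cannot bind it.
*[Ahmad₂'s colleague]₃* c-commands the anaphor but is outside its binding domain → cannot satisfy Principle A.
*Pavel₄* c-commands the anaphor within its binding domain → licit binder.
*Hugo₅* does not c-command the anaphor → cannot bind it.

{4}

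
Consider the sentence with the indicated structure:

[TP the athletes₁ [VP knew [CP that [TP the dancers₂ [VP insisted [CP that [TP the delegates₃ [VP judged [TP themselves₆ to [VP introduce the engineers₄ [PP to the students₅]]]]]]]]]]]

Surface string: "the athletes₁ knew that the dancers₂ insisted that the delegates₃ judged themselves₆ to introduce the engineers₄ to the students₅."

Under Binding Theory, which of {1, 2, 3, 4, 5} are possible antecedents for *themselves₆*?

{3}

*themselves* is an anaphor, so Principle A applies: it must be bound in its binding domain.
Binding domain of *themselves₆*: the embedded TP, whose subject is the delegates₃.
*the athletes₁* c-commands the anaphor but is outside its binding domain → cannot satisfy Principle A.
*the dancers₂* c-commands the anaphor but is outside its binding domain → cannot satisfy Principle A.
*the delegates₃* c-commands the anaphor within its binding domain → licit binder.
*the engineers₄* does not c-command the anaphor → cannot bind it.
*the students₅* does not c-command the anaphor → cannot bind it.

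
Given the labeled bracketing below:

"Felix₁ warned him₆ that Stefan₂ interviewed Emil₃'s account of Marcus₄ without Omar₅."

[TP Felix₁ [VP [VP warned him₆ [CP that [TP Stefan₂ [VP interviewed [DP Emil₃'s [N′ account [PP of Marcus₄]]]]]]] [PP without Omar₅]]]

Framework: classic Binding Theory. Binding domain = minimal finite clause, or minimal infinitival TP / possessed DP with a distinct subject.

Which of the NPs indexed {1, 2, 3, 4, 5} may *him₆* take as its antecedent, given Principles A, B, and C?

*him* is a pronoun, so Principle B applies: it must be free in its binding domain.
Binding domain of *him₆*: the matrix TP, whose subject is Felix₁.
*Felix₁* c-commands the pronoun within its binding domain → coindexation would violate Principle B.
*Stefan₂*: the pronoun c-commands this R-expression → coindexation would violate Principle C on *Stefan₂*.
*Emil₃*: the pronoun c-commands this R-expression → coindexation would violate Principle C on *Emil₃*.
*Marcus₄*: the pronoun c-commands this R-expression → coindexation would violate Principle C on *Marcus₄*.
*Omar₅* and the pronoun do not c-command one another → neither Principle B nor Principle C is at stake; coindexation permitted.

{5}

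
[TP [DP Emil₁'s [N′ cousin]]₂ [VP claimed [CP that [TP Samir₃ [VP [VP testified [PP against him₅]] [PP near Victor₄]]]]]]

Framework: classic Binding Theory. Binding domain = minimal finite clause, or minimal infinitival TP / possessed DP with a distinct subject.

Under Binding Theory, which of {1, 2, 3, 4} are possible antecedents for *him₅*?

{1, 2, 4}

*him* is a pronoun, so Principle B applies: it must be free in its binding domain.
Binding domain of *him₅*: the embedded TP, whose subject is Samir₃.
*Emil₁* and the pronoun do not c-command one another → neither Principle B nor Principle C is at stake; coindexation permitted.
*[Emil₁'s cousin]₂* c-commands the pronoun but from outside its binding domain, and is not c-commanded by it → coindexation permitted.
*Samir₃* c-commands the pronoun within its binding domain → coindexation would violate Principle B.
*Victor₄* and the pronoun do not c-command one another → neither Principle B nor Principle C is at stake; coindexation permitted.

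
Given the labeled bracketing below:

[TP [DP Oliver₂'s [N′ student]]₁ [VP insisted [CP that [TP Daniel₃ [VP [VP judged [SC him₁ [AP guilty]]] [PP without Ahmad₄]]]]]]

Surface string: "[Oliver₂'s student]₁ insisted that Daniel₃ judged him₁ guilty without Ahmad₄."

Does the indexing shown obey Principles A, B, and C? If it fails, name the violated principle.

grammatical

The two coindexed NPs are *[Oliver₂'s student]₁* and *him₁*.
*him₁* is a pronoun; its binding domain is the embedded TP, whose subject is Daniel₃. Within that domain it is c-commanded only by *Daniel₃*, which carries a different index — the pronoun is free locally, so Principle B holds.
*[Oliver₂'s student]₁* is an R-expression; *him₁* does not c-command it, and no other NP shares its index, so Principle C is satisfied.
All principles are respected.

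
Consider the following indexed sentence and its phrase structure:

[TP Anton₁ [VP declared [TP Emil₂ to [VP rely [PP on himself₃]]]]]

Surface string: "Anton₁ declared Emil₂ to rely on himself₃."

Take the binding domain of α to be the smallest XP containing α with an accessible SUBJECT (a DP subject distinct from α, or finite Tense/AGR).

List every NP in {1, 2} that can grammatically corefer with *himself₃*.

{2}

*himself* is an anaphor, so Principle A applies: it must be bound in its binding domain.
Binding domain of *himself₃*: the embedded TP, whose subject is Emil₂.
*Anton₁* c-commands the anaphor but is outside its binding domain → cannot satisfy Principle A.
*Emil₂* c-commands the anaphor within its binding domain → licit binder.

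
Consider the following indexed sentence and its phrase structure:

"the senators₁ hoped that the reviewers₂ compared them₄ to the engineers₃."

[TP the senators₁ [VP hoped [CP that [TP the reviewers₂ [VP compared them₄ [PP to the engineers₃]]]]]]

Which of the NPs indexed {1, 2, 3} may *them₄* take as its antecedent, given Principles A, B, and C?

*them* is a pronoun, so Principle B applies: it must be free in its binding domain.
Binding domain of *them₄*: the embedded TP, whose subject is the reviewers₂.
*the senators₁* c-commands the pronoun but from outside its binding domain, and is not c-commanded by it → coindexation permitted.
*the reviewers₂* c-commands the pronoun within its binding domain → coindexation would violate Principle B.
*the engineers₃*: the pronoun c-commands this R-expression → coindexation would violate Principle C on *the engineers₃*.

{1}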